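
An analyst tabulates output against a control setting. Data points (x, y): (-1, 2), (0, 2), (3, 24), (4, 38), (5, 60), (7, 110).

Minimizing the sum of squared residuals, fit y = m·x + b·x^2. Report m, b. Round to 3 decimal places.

Setting ∂/∂m … = 0 gives: 100·m + 558·b = 1292;  558·m + 3364·b = 7716.
Determinant 100·3364 − 558² = 25036.
m = (1292·3364 − 558·7716)/25036 = 10190/6259; b = (100·7716 − 558·1292)/25036 = 12666/6259.

m = 1.628, b = 2.024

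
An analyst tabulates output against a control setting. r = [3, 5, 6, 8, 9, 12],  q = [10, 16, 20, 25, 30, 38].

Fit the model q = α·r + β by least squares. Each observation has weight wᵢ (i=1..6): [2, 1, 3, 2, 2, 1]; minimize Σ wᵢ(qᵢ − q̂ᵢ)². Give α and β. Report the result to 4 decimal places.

Sums needed: Σwᵢ·r·r = 585, Σwᵢ·r = 75, Σwᵢ·1 = 11.
Moment sums: Σwᵢ·r·q = 1896, Σwᵢ·q = 244.
XᵀWX·[α, β]ᵀ = XᵀWq becomes [[585, 75]; [75, 11]]·[α, β]ᵀ = [1896, 244]ᵀ.
Δ = 585·11 − 75² = 810.
α = (1896·11 − 75·244)/810 = 142/45; β = (585·244 − 75·1896)/810 = 2/3.

α = 3.1556, β = 0.6667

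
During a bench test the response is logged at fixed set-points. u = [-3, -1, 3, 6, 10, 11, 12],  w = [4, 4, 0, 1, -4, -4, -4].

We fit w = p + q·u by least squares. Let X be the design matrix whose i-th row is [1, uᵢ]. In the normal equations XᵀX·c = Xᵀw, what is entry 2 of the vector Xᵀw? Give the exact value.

Entry 2 ↔ basis u, so (Xᵀw)_{2} = Σᵢ (u)·wᵢ = (-3)·(4) + (-1)·(4) + (3)·(0) + (6)·(1) + (10)·(-4) + (11)·(-4) + (12)·(-4) = -142.

-142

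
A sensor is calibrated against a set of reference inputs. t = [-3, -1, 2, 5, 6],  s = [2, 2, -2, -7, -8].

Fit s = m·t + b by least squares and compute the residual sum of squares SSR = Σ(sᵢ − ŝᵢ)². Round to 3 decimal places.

SSR = 4.014

The normal equations are: 75·m + 9·b = -95;  9·m + 5·b = -13.
Eliminating b: 5·(row 1) − 9·(row 2) gives 294·m = 5·(-95) − 9·(-13) = -358, so m = -179/147.
Then b = ((-13) − 9·(-179/147))/5 = -20/49.
Residuals: -61/49, 25/21, 124/147, -74/147, -2/7; SSR = 590/147.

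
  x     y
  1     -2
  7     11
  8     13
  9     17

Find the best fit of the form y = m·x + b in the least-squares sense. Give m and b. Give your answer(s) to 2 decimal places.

With design matrix A, AᵀA = [[195, 25]; [25, 4]] and Aᵀy = [332, 39]ᵀ.
Eliminating b: 4·(row 1) − 25·(row 2) gives 155·m = 4·332 − 25·39 = 353, so m = 353/155.
Then b = (39 − 25·(353/155))/4 = -139/31.

m = 2.28, b = -4.48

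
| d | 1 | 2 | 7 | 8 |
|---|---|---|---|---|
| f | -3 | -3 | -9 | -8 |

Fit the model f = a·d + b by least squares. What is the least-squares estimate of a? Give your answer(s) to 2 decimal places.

The normal system XᵀX·[a, b]ᵀ = Xᵀf is [[118, 18]; [18, 4]]·[a, b]ᵀ = [-136, -23]ᵀ.
Eliminating b: 4·(row 1) − 18·(row 2) gives 148·a = 4·(-136) − 18·(-23) = -130, so a = -65/74.
Then b = ((-23) − 18·(-65/74))/4 = -133/74.

a = -0.88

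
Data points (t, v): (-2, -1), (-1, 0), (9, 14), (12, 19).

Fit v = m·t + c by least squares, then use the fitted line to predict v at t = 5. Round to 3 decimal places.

v̂ = 8.711

Forming AᵀA = [[230, 18]; [18, 4]] and Aᵀv = [356, 32]ᵀ gives AᵀA·[m, c]ᵀ = Aᵀv.
det = 230·4 − 18² = 596.
m = (356·4 − 18·32)/596 = 212/149; c = (230·32 − 18·356)/596 = 238/149.
At t = 5: v̂ = (212/149)·(5) + (238/149)·(1) = 1298/149.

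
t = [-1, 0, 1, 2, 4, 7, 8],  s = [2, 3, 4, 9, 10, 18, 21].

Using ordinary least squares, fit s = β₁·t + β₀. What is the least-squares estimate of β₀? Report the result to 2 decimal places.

With design matrix A, AᵀA = [[135, 21]; [21, 7]] and Aᵀs = [354, 67]ᵀ.
Eliminating β₀: 7·(row 1) − 21·(row 2) gives 504·β₁ = 7·354 − 21·67 = 1071, so β₁ = 17/8.
Then β₀ = (67 − 21·(17/8))/7 = 179/56.

β₀ = 3.20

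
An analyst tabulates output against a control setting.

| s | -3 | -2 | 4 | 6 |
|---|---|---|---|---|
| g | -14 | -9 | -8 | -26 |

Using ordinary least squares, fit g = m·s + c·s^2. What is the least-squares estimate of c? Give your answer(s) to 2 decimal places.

Setting ∂/∂m … = 0 gives: 65·m + 245·c = -128;  245·m + 1649·c = -1226.
Eliminating c: 1649·(row 1) − 245·(row 2) gives 47160·m = 1649·(-128) − 245·(-1226) = 89298, so m = 4961/2620.
Then c = ((-1226) − 245·(4961/2620))/1649 = -537/524.

c = -1.02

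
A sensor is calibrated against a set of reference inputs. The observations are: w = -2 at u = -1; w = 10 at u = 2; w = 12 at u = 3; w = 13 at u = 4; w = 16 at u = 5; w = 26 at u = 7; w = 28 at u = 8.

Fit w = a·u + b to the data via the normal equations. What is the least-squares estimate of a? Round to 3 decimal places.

a = 3.286

Forming AᵀA = [[168, 28]; [28, 7]] and Aᵀw = [596, 103]ᵀ gives AᵀA·[a, b]ᵀ = Aᵀw.
det = 168·7 − 28² = 392.
a = (596·7 − 28·103)/392 = 23/7; b = (168·103 − 28·596)/392 = 11/7.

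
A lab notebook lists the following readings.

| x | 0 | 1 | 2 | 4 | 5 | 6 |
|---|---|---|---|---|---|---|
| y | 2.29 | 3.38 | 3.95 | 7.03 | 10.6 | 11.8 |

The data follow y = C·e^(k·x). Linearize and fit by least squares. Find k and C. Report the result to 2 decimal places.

With ln yᵢ as the transformed response and xᵢ as the regressor:
Σx = 18.0000, Σ(x)² = 82.0000, Σln y = 10.1993, Σx·ln y = 38.3789.
Equations: 82.0000·k + 18.0000·ln C = 38.3789;  18.0000·k + 6·ln C = 10.1993.
Δ = 82.0000·6 − (18.0000)² = 168.0000; k = (38.3789·6 − 18.0000·10.1993)/168.0000 = 0.27790, ln C = (82.0000·10.1993 − 18.0000·38.3789)/168.0000 = 0.86619, so C = exp(0.86619) = 2.37784.

k = 0.28, C = 2.38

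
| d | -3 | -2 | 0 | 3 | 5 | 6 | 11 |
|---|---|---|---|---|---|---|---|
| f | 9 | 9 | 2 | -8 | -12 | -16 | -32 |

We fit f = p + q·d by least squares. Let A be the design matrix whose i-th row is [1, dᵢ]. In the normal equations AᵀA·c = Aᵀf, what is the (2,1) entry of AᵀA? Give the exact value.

Row 2 ↔ basis d, column 1 ↔ basis 1, so (AᵀA)_{2,1} = Σᵢ d = (-3)·(1) + (-2)·(1) + (0)·(1) + (3)·(1) + (5)·(1) + (6)·(1) + (11)·(1) = 20.

20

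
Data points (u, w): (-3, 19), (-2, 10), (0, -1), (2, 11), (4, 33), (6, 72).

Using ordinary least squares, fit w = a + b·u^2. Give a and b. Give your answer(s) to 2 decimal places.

Forming AᵀA = [[6, 69]; [69, 1665]] and Aᵀw = [144, 3375]ᵀ gives AᵀA·[a, b]ᵀ = Aᵀw.
Determinant 6·1665 − 69² = 5229.
a = (144·1665 − 69·3375)/5229 = 765/581; b = (6·3375 − 69·144)/5229 = 1146/581.

a = 1.32, b = 1.97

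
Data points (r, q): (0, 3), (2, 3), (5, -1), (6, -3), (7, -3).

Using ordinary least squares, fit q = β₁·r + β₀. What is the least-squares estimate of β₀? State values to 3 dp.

β₀ = 3.800

From the data, Σr·r = 114, Σr = 20, Σ1 = 5.
Right-hand side: Σr·q = -38, Σq = -1.
Normal equations: [[114, 20]; [20, 5]]·[β₁, β₀]ᵀ = [-38, -1]ᵀ.
Eliminating β₀: 5·(row 1) − 20·(row 2) gives 170·β₁ = 5·(-38) − 20·(-1) = -170, so β₁ = -1.
Then β₀ = ((-1) − 20·(-1))/5 = 19/5.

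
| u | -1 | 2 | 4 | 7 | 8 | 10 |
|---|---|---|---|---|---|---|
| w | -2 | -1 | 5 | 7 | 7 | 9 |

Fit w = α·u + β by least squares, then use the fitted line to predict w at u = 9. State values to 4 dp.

ŵ = 8.4524

Entries of MᵀM: Σu·u = 234, Σu = 30, Σ1 = 6.
Right-hand side: Σu·w = 215, Σw = 25.
det = 234·6 − 30² = 504.
α = (215·6 − 30·25)/504 = 15/14; β = (234·25 − 30·215)/504 = -25/21.
At u = 9: ŵ = (15/14)·(9) + (-25/21)·(1) = 355/42.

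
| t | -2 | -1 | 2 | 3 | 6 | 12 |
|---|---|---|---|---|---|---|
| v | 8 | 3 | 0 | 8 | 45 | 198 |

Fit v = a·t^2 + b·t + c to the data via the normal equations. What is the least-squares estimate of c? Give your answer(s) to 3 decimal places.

Entries of MᵀM: Σt^2·t^2 = 22146, Σt^2·t = 1970, Σt^2 = 198, Σt·t = 198, Σt = 20, Σ1 = 6.
Right-hand side: Σt^2·v = 30239, Σt·v = 2651, Σv = 262.
Inverting the 3×3 Gram matrix, [a, b, c]ᵀ = [380353/250707, -266949/167138, -269365/250707]ᵀ.

c = -1.074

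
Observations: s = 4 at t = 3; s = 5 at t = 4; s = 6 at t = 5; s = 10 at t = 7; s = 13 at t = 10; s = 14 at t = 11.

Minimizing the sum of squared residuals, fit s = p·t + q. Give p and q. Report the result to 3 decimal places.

p = 1.300, q = 0.000

Sums needed: Σt·t = 320, Σt = 40, Σ1 = 6.
And Σt·s = 416, Σs = 52.
Eliminating q: 6·(row 1) − 40·(row 2) gives 320·p = 6·416 − 40·52 = 416, so p = 13/10.
Then q = (52 − 40·(13/10))/6 = 0.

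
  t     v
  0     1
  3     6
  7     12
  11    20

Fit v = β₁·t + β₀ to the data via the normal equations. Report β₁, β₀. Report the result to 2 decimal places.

Compute the Gram sums: Σt·t = 179, Σt = 21, Σ1 = 4.
Moment sums: Σt·v = 322, Σv = 39.
XᵀX·[β₁, β₀]ᵀ = Xᵀv becomes [[179, 21]; [21, 4]]·[β₁, β₀]ᵀ = [322, 39]ᵀ.
det = 179·4 − 21² = 275.
β₁ = (322·4 − 21·39)/275 = 469/275; β₀ = (179·39 − 21·322)/275 = 219/275.

β₁ = 1.71, β₀ = 0.80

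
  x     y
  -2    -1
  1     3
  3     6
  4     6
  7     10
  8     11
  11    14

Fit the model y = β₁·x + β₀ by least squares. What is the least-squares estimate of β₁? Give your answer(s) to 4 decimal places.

β₁ = 1.1468

From the data, Σx·x = 264, Σx = 32, Σ1 = 7.
For Mᵀy: Σx·y = 359, Σy = 49.
MᵀM·[β₁, β₀]ᵀ = Mᵀy becomes [[264, 32]; [32, 7]]·[β₁, β₀]ᵀ = [359, 49]ᵀ.
Δ = 264·7 − 32² = 824.
β₁ = (359·7 − 32·49)/824 = 945/824; β₀ = (264·49 − 32·359)/824 = 181/103.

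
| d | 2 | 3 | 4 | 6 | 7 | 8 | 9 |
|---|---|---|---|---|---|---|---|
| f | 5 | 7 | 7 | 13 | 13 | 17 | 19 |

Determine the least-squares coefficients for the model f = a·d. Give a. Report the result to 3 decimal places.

a = 2.066

XᵀX·[a]ᵀ = Xᵀf reads: 259·a = 535.
(Σd·d = 259, Σd·f = 535.)
Hence a = 535 / 259 ≈ 2.06564.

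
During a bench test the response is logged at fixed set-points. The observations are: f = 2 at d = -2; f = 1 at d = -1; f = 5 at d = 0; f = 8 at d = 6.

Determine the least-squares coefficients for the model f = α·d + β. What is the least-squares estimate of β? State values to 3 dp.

β = 3.400

Setting ∂/∂α … = 0 gives: 41·α + 3·β = 43;  3·α + 4·β = 16.
Eliminating β: 4·(row 1) − 3·(row 2) gives 155·α = 4·43 − 3·16 = 124, so α = 4/5.
Then β = (16 − 3·(4/5))/4 = 17/5.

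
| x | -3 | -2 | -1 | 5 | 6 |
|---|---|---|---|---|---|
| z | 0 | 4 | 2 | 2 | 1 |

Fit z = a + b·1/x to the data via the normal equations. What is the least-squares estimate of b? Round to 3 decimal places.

b = -0.794

Compute the Gram sums: Σ1 = 5, Σ1/x = -22/15, Σ1/x·1/x = 643/450.
Right-hand side: Σz = 9, Σ1/x·z = -103/30.
Normal equations: [[5, -22/15]; [-22/15, 643/450]]·[a, b]ᵀ = [9, -103/30]ᵀ.
Δ = 5·(643/450) − (-22/15)² = 749/150.
a = (9·(643/450) − (-22/15)·(-103/30))/(749/150) = 503/321; b = (5·(-103/30) − (-22/15)·9)/(749/150) = -85/107.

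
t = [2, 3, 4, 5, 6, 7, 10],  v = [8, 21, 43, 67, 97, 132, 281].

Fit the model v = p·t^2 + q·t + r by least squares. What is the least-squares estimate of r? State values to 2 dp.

r = -0.17

Sums needed: Σt^2·t^2 = 14675, Σt^2·t = 1783, Σt^2 = 239, Σt·t = 239, Σt = 37, Σ1 = 7.
Moment sums: Σt^2·v = 40644, Σt·v = 4902, Σv = 649.
Inverting the 3×3 Gram matrix, [p, q, r]ᵀ = [44325/14966, -23321/14966, -1276/7483]ᵀ.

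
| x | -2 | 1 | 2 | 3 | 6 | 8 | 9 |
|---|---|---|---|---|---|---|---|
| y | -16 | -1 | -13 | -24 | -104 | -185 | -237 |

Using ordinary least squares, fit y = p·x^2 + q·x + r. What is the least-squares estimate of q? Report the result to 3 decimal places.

Setting ∂/∂p … = 0 gives: 12067·p + 1485·q + 199·r = -35114;  1485·p + 199·q + 27·r = -4304;  199·p + 27·q + 7·r = -580.
(Σx^2·x^2 = 12067, Σx^2·x = 1485, Σx^2 = 199, Σx·x = 199, Σx = 27, Σ1 = 7, Σx^2·y = -35114, Σx·y = -4304, Σy = -580.)
Inverting the 3×3 Gram matrix, [p, q, r]ᵀ = [-496882/163281, 66763/54427, -175895/163281]ᵀ.

q = 1.227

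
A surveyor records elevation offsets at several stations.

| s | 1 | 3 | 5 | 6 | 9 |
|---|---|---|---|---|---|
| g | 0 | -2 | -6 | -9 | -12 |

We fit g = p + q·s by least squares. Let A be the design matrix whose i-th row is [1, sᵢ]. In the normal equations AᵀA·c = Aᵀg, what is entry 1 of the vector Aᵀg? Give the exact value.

Entry 1 ↔ basis 1, so (Aᵀg)_{1} = Σᵢ gᵢ = (1)·(0) + (1)·(-2) + (1)·(-6) + (1)·(-9) + (1)·(-12) = -29.

-29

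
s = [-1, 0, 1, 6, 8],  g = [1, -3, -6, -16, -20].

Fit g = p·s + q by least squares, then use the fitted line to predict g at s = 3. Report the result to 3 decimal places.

Entries of MᵀM: Σs·s = 102, Σs = 14, Σ1 = 5.
And Σs·g = -263, Σg = -44.
So MᵀM·[p, q]ᵀ = Mᵀg: [[102, 14]; [14, 5]]·[p, q]ᵀ = [-263, -44]ᵀ.
det = 102·5 − 14² = 314.
p = ((-263)·5 − 14·(-44))/314 = -699/314; q = (102·(-44) − 14·(-263))/314 = -403/157.
At s = 3: ĝ = (-699/314)·(3) + (-403/157)·(1) = -2903/314.

ĝ = -9.245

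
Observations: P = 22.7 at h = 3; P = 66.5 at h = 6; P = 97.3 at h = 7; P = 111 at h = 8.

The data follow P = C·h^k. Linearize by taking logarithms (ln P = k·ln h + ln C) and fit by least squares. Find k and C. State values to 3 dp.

k = 1.645, C = 3.697

With ln Pᵢ as the transformed response and ln hᵢ as the regressor:
AᵀA = [[12.5280, 6.9157]; [6.9157, 4]], rhs = [29.6518, 16.6069]ᵀ  (here Σln h = 6.9157, Σ(ln h)² = 12.5280, Σln P = 16.6069, Σln h·ln P = 29.6518).
Solving (det = 2.2847): k = 1.64508, ln C = 1.30749, so C = exp(1.30749) = 3.69690.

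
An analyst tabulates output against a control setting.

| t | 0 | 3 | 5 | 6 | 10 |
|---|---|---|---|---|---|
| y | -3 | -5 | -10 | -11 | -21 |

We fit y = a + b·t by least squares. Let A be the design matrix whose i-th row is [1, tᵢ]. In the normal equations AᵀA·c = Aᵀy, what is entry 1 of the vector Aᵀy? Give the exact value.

Entry 1 ↔ basis 1, so (Aᵀy)_{1} = Σᵢ yᵢ = (1)·(-3) + (1)·(-5) + (1)·(-10) + (1)·(-11) + (1)·(-21) = -50.

-50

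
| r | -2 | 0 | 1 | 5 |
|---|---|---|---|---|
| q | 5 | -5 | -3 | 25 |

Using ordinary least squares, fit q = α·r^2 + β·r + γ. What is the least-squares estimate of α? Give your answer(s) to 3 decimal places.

The normal system MᵀM·[α, β, γ]ᵀ = Mᵀq is [[642, 118, 30]; [118, 30, 4]; [30, 4, 4]]·[α, β, γ]ᵀ = [642, 112, 22]ᵀ.
Row-reducing yields α = 2241/1549, β = -2223/1549, γ = -6065/1549.

α = 1.447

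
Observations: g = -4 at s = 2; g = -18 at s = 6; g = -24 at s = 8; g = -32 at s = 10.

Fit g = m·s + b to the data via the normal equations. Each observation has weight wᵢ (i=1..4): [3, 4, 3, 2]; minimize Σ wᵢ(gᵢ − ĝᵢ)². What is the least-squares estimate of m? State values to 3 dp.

m = -3.440

MᵀWM·[m, b]ᵀ = MᵀWg reads: 548·m + 74·b = -1672;  74·m + 12·b = -220.
Determinant 548·12 − 74² = 1100.
m = ((-1672)·12 − 74·(-220))/1100 = -86/25; b = (548·(-220) − 74·(-1672))/1100 = 72/25.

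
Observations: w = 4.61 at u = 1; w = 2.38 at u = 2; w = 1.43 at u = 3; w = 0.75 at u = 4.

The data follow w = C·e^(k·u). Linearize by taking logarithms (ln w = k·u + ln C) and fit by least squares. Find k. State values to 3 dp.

k = -0.596

With ln wᵢ as the transformed response and uᵢ as the regressor:
Σu = 10.0000, Σ(u)² = 30.0000, Σln w = 2.4653, Σu·ln w = 3.1847.
Equations: 30.0000·k + 10.0000·ln C = 3.1847;  10.0000·k + 4·ln C = 2.4653.
Slope k = (n·Σu·ln w − Σu·Σln w)/(n·Σ(u)² − (Σu)²) = (4·3.1847 − 10.0000·2.4653)/20.0000 = -0.59572; ln C = (Σln w − k·Σu)/n = 2.10562.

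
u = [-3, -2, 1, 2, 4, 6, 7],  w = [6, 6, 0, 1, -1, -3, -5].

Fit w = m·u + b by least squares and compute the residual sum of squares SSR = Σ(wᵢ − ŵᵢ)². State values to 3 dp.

SSR = 4.910

Normal-equation sums: Σu·u = 119, Σu = 15, Σ1 = 7.
Right-hand side: Σu·w = -85, Σw = 4.
AᵀA·[m, b]ᵀ = Aᵀw becomes [[119, 15]; [15, 7]]·[m, b]ᵀ = [-85, 4]ᵀ.
det = 119·7 − 15² = 608.
m = ((-85)·7 − 15·4)/608 = -655/608; b = (119·4 − 15·(-85))/608 = 1751/608.
Residuals: -17/152, 587/608, -137/76, 167/608, 261/608, 355/608, -103/304; SSR = 2985/608.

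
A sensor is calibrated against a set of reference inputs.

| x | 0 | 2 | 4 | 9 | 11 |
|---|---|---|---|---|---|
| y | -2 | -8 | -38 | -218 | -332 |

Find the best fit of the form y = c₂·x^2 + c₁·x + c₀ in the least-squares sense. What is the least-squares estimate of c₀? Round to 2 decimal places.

Normal-equation sums: Σx^2·x^2 = 21474, Σx^2·x = 2132, Σx^2 = 222, Σx·x = 222, Σx = 26, Σ1 = 5.
And Σx^2·y = -58470, Σx·y = -5782, Σy = -598.
MᵀM·[c₂, c₁, c₀]ᵀ = Mᵀy becomes [[21474, 2132, 222]; [2132, 222, 26]; [222, 26, 5]]·[c₂, c₁, c₀]ᵀ = [-58470, -5782, -598]ᵀ.
Inverting the 3×3 Gram matrix, [c₂, c₁, c₀]ᵀ = [-3, 3, -2]ᵀ.

c₀ = -2.00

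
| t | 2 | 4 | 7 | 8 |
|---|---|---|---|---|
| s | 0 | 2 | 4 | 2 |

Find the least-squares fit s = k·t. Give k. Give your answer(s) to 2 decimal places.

XᵀX·[k]ᵀ = Xᵀs reads: 133·k = 52.
(Σt·t = 133, Σt·s = 52.)
Hence k = 52 / 133 ≈ 0.390977.

k = 0.39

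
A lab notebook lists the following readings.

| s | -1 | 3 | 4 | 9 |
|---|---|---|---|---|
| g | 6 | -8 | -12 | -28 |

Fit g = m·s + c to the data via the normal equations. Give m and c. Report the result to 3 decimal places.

The normal equations are: 107·m + 15·c = -330;  15·m + 4·c = -42.
Eliminating c: 4·(row 1) − 15·(row 2) gives 203·m = 4·(-330) − 15·(-42) = -690, so m = -690/203.
Then c = ((-42) − 15·(-690/203))/4 = 456/203.

m = -3.399, c = 2.246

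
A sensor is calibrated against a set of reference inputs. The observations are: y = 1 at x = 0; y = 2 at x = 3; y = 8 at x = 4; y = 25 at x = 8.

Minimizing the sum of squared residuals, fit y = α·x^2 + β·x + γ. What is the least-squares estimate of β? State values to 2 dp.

From the data, Σx^2·x^2 = 4433, Σx^2·x = 603, Σx^2 = 89, Σx·x = 89, Σx = 15, Σ1 = 4.
For Aᵀy: Σx^2·y = 1746, Σx·y = 238, Σy = 36.
AᵀA·[α, β, γ]ᵀ = Aᵀy becomes [[4433, 603, 89]; [603, 89, 15]; [89, 15, 4]]·[α, β, γ]ᵀ = [1746, 238, 36]ᵀ.
Row-reducing yields α = 402/979, β = -226/979, γ = 714/979.

β = -0.23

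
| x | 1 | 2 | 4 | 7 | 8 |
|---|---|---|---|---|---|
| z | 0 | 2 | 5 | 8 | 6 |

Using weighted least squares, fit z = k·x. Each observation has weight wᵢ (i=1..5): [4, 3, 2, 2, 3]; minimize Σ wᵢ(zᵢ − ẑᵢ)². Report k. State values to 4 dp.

k = 0.9112

Normal-equation sums: Σwᵢ·x·x = 338.
And Σwᵢ·x·z = 308.
So MᵀWM·[k]ᵀ = MᵀWz: [[338]]·[k]ᵀ = [308]ᵀ.
Hence k = 308 / 338 ≈ 0.911243.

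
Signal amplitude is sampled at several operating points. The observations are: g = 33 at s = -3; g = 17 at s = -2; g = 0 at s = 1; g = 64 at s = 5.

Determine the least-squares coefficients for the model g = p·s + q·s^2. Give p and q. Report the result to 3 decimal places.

p = -2.190, q = 2.993

Forming XᵀX = [[39, 91]; [91, 723]] and Xᵀg = [187, 1965]ᵀ gives XᵀX·[p, q]ᵀ = Xᵀg.
Eliminating q: 723·(row 1) − 91·(row 2) gives 19916·p = 723·187 − 91·1965 = -43614, so p = -21807/9958.
Then q = (1965 − 91·(-21807/9958))/723 = 2293/766.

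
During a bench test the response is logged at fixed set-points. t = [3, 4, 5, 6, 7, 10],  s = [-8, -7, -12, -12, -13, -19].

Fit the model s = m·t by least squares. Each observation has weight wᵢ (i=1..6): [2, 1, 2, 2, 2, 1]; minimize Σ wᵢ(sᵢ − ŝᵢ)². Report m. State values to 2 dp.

m = -2.01

Normal-equation sums: Σwᵢ·t·t = 354.
For AᵀWs: Σwᵢ·t·s = -712.
AᵀWA·[m]ᵀ = AᵀWs becomes [[354]]·[m]ᵀ = [-712]ᵀ.
Hence m = -712 / 354 ≈ -2.0113.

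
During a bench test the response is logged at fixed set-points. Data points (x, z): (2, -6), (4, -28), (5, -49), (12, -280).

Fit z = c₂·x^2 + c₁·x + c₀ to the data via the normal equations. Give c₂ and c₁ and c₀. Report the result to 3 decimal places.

Entries of MᵀM: Σx^2·x^2 = 21633, Σx^2·x = 1925, Σx^2 = 189, Σx·x = 189, Σx = 23, Σ1 = 4.
Right-hand side: Σx^2·z = -42017, Σx·z = -3729, Σz = -363.
MᵀM·[c₂, c₁, c₀]ᵀ = Mᵀz becomes [[21633, 1925, 189]; [1925, 189, 23]; [189, 23, 4]]·[c₂, c₁, c₀]ᵀ = [-42017, -3729, -363]ᵀ.
Inverting the 3×3 Gram matrix, [c₂, c₁, c₀]ᵀ = [-17453/9109, -5722/9109, 30914/9109]ᵀ.

c₂ = -1.916, c₁ = -0.628, c₀ = 3.394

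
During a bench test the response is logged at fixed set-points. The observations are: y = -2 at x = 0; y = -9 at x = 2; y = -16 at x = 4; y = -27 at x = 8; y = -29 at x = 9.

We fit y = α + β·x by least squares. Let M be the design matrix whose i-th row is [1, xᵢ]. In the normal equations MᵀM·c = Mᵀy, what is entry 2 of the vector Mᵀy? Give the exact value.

-559

Entry 2 ↔ basis x, so (Mᵀy)_{2} = Σᵢ (x)·yᵢ = (0)·(-2) + (2)·(-9) + (4)·(-16) + (8)·(-27) + (9)·(-29) = -559.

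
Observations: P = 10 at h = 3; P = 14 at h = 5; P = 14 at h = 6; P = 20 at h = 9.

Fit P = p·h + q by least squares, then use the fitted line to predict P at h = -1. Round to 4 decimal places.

AᵀA·[p, q]ᵀ = AᵀP reads: 151·p + 23·q = 364;  23·p + 4·q = 58.
det = 151·4 − 23² = 75.
p = (364·4 − 23·58)/75 = 122/75; q = (151·58 − 23·364)/75 = 386/75.
At h = -1: P̂ = (122/75)·(-1) + (386/75)·(1) = 88/25.

P̂ = 3.5200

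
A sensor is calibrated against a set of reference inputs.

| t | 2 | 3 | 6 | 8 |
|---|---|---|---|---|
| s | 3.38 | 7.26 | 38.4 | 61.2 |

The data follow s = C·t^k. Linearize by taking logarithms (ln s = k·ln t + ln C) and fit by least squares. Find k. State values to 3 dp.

Linearized form: ln s = k·ln t + ln C. From the 4 transformed points,
XᵀX = [[9.2219, 5.6630]; [5.6630, 4]], rhs = [18.1136, 10.9625]ᵀ  (here Σln t = 5.6630, Σ(ln t)² = 9.2219, Σln s = 10.9625, Σln t·ln s = 18.1136).
Solving (det = 4.8184): k = 2.15309, ln C = -0.30760.

k = 2.153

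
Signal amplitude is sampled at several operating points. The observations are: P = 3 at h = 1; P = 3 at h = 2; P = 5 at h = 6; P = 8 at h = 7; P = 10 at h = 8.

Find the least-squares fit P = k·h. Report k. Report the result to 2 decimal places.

Setting ∂/∂k … = 0 gives: 154·k = 175.
Hence k = 175 / 154 ≈ 1.13636.

k = 1.14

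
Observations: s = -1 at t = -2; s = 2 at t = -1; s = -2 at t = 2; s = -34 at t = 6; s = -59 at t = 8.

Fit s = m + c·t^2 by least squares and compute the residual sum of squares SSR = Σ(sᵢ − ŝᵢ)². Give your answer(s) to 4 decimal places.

Normal-equation sums: Σ1 = 5, Σt^2 = 109, Σt^2·t^2 = 5425.
And Σs = -94, Σt^2·s = -5010.
Eliminating c: 5425·(row 1) − 109·(row 2) gives 15244·m = 5425·(-94) − 109·(-5010) = 36140, so m = 9035/3811.
Then c = ((-5010) − 109·(9035/3811))/5425 = -3701/3811.
Residuals: 1958/3811, 2288/3811, -1853/3811, -5373/3811, 2980/3811; SSR = 13186/3811.

SSR = 3.4600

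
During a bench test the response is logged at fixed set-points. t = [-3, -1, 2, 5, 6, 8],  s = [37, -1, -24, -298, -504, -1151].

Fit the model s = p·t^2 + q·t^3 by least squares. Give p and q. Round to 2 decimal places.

p = -1.92, q = -2.01

Entries of XᵀX: Σt^2·t^2 = 6115, Σt^2·t^3 = 43457, Σt^3·t^3 = 325219.
Moment sums: Σt^2·s = -99022, Σt^3·s = -736616.
Normal equations: [[6115, 43457]; [43457, 325219]]·[p, q]ᵀ = [-99022, -736616]ᵀ.
Δ = 6115·325219 − 43457² = 100203336.
p = ((-99022)·325219 − 43457·(-736616))/100203336 = -32119051/16700556; q = (6115·(-736616) − 43457·(-99022))/100203336 = -33534631/16700556.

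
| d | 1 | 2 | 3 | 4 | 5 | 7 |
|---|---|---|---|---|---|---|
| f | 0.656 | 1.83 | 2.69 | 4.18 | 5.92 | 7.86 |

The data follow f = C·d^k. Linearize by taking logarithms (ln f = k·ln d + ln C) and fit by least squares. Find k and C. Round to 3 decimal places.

k = 1.289, C = 0.688

With ln fᵢ as the transformed response and ln dᵢ as the regressor:
AᵀA = [[9.9861, 6.7334]; [6.7334, 6]], rhs = [10.3630, 6.4427]ᵀ  (here Σln d = 6.7334, Σ(ln d)² = 9.9861, Σln f = 6.4427, Σln d·ln f = 10.3630).
Solving (det = 14.5777): k = 1.28942, ln C = -0.37325, so C = exp(-0.37325) = 0.68850.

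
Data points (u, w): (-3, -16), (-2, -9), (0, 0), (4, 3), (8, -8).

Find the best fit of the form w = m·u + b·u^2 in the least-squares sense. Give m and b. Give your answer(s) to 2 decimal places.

XᵀX·[m, b]ᵀ = Xᵀw reads: 93·m + 541·b = 14;  541·m + 4449·b = -644.
Determinant 93·4449 − 541² = 121076.
m = (14·4449 − 541·(-644))/121076 = 205345/60538; b = (93·(-644) − 541·14)/121076 = -33733/60538.

m = 3.39, b = -0.56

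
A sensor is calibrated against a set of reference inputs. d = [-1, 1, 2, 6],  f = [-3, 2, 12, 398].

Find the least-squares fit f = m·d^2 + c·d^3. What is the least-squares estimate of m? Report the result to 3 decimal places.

m = -0.930

Normal-equation sums: Σd^2·d^2 = 1314, Σd^2·d^3 = 7808, Σd^3·d^3 = 46722.
Moment sums: Σd^2·f = 14375, Σd^3·f = 86069.
So AᵀA·[m, c]ᵀ = Aᵀf: [[1314, 7808]; [7808, 46722]]·[m, c]ᵀ = [14375, 86069]ᵀ.
Eliminating c: 46722·(row 1) − 7808·(row 2) gives 427844·m = 46722·14375 − 7808·86069 = -398002, so m = -199001/213922.
Then c = (86069 − 7808·(-199001/213922))/46722 = 427333/213922.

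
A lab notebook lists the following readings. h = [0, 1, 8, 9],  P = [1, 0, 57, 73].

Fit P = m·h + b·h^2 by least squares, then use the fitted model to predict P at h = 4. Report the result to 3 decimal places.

Entries of AᵀA: Σh·h = 146, Σh·h^2 = 1242, Σh^2·h^2 = 10658.
Right-hand side: Σh·P = 1113, Σh^2·P = 9561.
AᵀA·[m, b]ᵀ = AᵀP becomes [[146, 1242]; [1242, 10658]]·[m, b]ᵀ = [1113, 9561]ᵀ.
Eliminating b: 10658·(row 1) − 1242·(row 2) gives 13504·m = 10658·1113 − 1242·9561 = -12408, so m = -1551/1688.
Then b = (9561 − 1242·(-1551/1688))/10658 = 1695/1688.
At h = 4: P̂ = (-1551/1688)·(4) + (1695/1688)·(16) = 5229/422.

P̂ = 12.391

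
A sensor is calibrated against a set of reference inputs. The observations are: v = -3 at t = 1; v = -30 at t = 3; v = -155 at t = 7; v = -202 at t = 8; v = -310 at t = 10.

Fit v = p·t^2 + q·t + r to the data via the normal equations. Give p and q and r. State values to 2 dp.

MᵀM·[p, q, r]ᵀ = Mᵀv reads: 16579·p + 1883·q + 223·r = -51796;  1883·p + 223·q + 29·r = -5894;  223·p + 29·q + 5·r = -700.
Solving the 3×3 system (Gaussian elimination) gives p = -19266/6613, q = -14033/6613, r = 14835/6613.

p = -2.91, q = -2.12, r = 2.24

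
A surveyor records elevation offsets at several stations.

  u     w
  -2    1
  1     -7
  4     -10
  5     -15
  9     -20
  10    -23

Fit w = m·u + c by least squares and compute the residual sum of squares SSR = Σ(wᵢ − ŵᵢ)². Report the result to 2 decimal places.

The normal equations are: 227·m + 27·c = -534;  27·m + 6·c = -74.
Eliminating c: 6·(row 1) − 27·(row 2) gives 633·m = 6·(-534) − 27·(-74) = -1206, so m = -402/211.
Then c = ((-74) − 27·(-402/211))/6 = -2380/633.
Residuals: 601/633, -845/633, 874/633, -1085/633, 574/633, -119/633; SSR = 5308/633.

SSR = 8.39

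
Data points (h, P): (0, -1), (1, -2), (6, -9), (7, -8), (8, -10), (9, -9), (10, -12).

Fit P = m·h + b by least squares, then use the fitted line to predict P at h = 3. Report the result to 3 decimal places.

Entries of XᵀX: Σh·h = 331, Σh = 41, Σ1 = 7.
Right-hand side: Σh·P = -393, ΣP = -51.
XᵀX·[m, b]ᵀ = XᵀP becomes [[331, 41]; [41, 7]]·[m, b]ᵀ = [-393, -51]ᵀ.
det = 331·7 − 41² = 636.
m = ((-393)·7 − 41·(-51))/636 = -55/53; b = (331·(-51) − 41·(-393))/636 = -64/53.
At h = 3: P̂ = (-55/53)·(3) + (-64/53)·(1) = -229/53.

P̂ = -4.321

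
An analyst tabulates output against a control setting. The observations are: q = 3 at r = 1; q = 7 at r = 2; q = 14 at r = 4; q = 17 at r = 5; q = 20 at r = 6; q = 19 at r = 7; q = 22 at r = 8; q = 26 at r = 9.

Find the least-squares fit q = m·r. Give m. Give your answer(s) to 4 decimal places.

The normal equations are: 276·m = 821.
m = 821/276 = 2.97464.

m = 2.9746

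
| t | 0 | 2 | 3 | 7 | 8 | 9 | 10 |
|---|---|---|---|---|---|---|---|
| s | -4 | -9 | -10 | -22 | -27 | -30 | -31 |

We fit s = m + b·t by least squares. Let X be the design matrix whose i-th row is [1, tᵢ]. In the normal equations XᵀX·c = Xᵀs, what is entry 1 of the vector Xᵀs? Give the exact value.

Entry 1 ↔ basis 1, so (Xᵀs)_{1} = Σᵢ sᵢ = (1)·(-4) + (1)·(-9) + (1)·(-10) + (1)·(-22) + (1)·(-27) + (1)·(-30) + (1)·(-31) = -133.

-133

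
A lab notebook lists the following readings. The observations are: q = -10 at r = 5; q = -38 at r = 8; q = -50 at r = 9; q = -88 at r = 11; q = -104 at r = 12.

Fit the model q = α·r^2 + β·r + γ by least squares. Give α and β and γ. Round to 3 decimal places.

Forming AᵀA = [[46659, 4425, 435]; [4425, 435, 45]; [435, 45, 5]] and Aᵀq = [-32356, -3020, -290]ᵀ gives AᵀA·[α, β, γ]ᵀ = Aᵀq.
Solving the 3×3 system (Gaussian elimination) gives α = -13/12, β = 19/4, γ = -13/2.

α = -1.083, β = 4.750, γ = -6.500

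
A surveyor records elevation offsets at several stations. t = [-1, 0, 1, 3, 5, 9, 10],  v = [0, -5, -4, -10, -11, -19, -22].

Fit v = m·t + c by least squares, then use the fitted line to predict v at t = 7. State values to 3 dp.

Entries of AᵀA: Σt·t = 217, Σt = 27, Σ1 = 7.
Right-hand side: Σt·v = -480, Σv = -71.
Determinant 217·7 − 27² = 790.
m = ((-480)·7 − 27·(-71))/790 = -1443/790; c = (217·(-71) − 27·(-480))/790 = -2447/790.
At t = 7: v̂ = (-1443/790)·(7) + (-2447/790)·(1) = -6274/395.

v̂ = -15.884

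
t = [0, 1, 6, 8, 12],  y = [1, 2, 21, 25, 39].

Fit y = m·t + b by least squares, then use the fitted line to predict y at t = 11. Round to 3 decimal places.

Forming XᵀX = [[245, 27]; [27, 5]] and Xᵀy = [796, 88]ᵀ gives XᵀX·[m, b]ᵀ = Xᵀy.
det = 245·5 − 27² = 496.
m = (796·5 − 27·88)/496 = 401/124; b = (245·88 − 27·796)/496 = 17/124.
At t = 11: ŷ = (401/124)·(11) + (17/124)·(1) = 1107/31.

ŷ = 35.710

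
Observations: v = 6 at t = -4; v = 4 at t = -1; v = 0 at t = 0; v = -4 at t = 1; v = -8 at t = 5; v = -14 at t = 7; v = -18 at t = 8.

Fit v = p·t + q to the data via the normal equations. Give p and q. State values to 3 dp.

MᵀM·[p, q]ᵀ = Mᵀv reads: 156·p + 16·q = -314;  16·p + 7·q = -34.
(Σt·t = 156, Σt = 16, Σ1 = 7, Σt·v = -314, Σv = -34.)
det = 156·7 − 16² = 836.
p = ((-314)·7 − 16·(-34))/836 = -827/418; q = (156·(-34) − 16·(-314))/836 = -70/209.

p = -1.978, q = -0.335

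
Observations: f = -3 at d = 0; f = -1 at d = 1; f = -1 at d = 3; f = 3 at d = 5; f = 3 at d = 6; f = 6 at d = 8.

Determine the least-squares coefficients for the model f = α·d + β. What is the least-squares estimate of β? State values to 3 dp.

From the data, Σd·d = 135, Σd = 23, Σ1 = 6.
Right-hand side: Σd·f = 77, Σf = 7.
XᵀX·[α, β]ᵀ = Xᵀf becomes [[135, 23]; [23, 6]]·[α, β]ᵀ = [77, 7]ᵀ.
Eliminating β: 6·(row 1) − 23·(row 2) gives 281·α = 6·77 − 23·7 = 301, so α = 301/281.
Then β = (7 − 23·(301/281))/6 = -826/281.

β = -2.940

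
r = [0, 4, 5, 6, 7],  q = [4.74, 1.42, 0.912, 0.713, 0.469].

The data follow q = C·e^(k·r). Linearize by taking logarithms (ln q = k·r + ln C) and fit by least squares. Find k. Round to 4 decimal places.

Taking logs, ln q = k·r + ln C, so regress ln q on r.
Sums: Σr = 22.0000, Σ(r)² = 126.0000, Σln q = 0.7192, Σr·ln q = -6.3877.
Normal system: [[126.0000, 22.0000]; [22.0000, 5]]·[k, ln C]ᵀ = [-6.3877, 0.7192]ᵀ.
Solving (det = 146.0000): k = -0.32712, ln C = 1.58316.

k = -0.3271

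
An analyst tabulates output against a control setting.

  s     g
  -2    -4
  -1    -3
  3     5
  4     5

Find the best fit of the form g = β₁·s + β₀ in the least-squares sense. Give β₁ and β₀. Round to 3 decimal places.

β₁ = 1.654, β₀ = -0.904

Sums needed: Σs·s = 30, Σs = 4, Σ1 = 4.
For Mᵀg: Σs·g = 46, Σg = 3.
MᵀM·[β₁, β₀]ᵀ = Mᵀg becomes [[30, 4]; [4, 4]]·[β₁, β₀]ᵀ = [46, 3]ᵀ.
det = 30·4 − 4² = 104.
β₁ = (46·4 − 4·3)/104 = 43/26; β₀ = (30·3 − 4·46)/104 = -47/52.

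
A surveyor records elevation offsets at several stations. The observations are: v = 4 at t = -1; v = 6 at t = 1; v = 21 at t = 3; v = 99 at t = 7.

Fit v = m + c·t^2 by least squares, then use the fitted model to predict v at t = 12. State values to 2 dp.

v̂ = 284.96

With design matrix A, AᵀA = [[4, 60]; [60, 2484]] and Aᵀv = [130, 5050]ᵀ.
det = 4·2484 − 60² = 6336.
m = (130·2484 − 60·5050)/6336 = 415/132; c = (4·5050 − 60·130)/6336 = 775/396.
At t = 12: v̂ = (415/132)·(1) + (775/396)·(144) = 37615/132.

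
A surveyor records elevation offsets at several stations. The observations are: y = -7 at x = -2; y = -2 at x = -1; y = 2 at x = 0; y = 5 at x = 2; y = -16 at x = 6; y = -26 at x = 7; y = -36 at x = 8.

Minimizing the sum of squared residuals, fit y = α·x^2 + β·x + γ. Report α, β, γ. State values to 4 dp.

Entries of MᵀM: Σx^2·x^2 = 7826, Σx^2·x = 1070, Σx^2 = 158, Σx·x = 158, Σx = 20, Σ1 = 7.
Right-hand side: Σx^2·y = -4164, Σx·y = -540, Σy = -80.
MᵀM·[α, β, γ]ᵀ = Mᵀy becomes [[7826, 1070, 158]; [1070, 158, 20]; [158, 20, 7]]·[α, β, γ]ᵀ = [-4164, -540, -80]ᵀ.
Row-reducing yields α = -6593/6853, β = 19275/6853, γ = 1402/623.

α = -0.9621, β = 2.8126, γ = 2.2504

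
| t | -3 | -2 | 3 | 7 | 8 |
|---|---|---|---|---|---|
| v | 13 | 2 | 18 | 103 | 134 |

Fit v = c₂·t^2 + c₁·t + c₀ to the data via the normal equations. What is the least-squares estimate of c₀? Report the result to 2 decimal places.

With design matrix X, XᵀX = [[6675, 847, 135]; [847, 135, 13]; [135, 13, 5]] and Xᵀv = [13910, 1804, 270]ᵀ.
Row-reducing yields c₂ = 30838/15155, c₁ = 2777/3031, c₀ = -50357/15155.

c₀ = -3.32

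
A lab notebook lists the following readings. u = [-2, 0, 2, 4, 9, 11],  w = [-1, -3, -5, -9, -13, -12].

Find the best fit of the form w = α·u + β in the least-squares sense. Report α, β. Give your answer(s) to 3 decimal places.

α = -0.931, β = -3.444

Entries of XᵀX: Σu·u = 226, Σu = 24, Σ1 = 6.
And Σu·w = -293, Σw = -43.
Normal equations: [[226, 24]; [24, 6]]·[α, β]ᵀ = [-293, -43]ᵀ.
Determinant 226·6 − 24² = 780.
α = ((-293)·6 − 24·(-43))/780 = -121/130; β = (226·(-43) − 24·(-293))/780 = -1343/390.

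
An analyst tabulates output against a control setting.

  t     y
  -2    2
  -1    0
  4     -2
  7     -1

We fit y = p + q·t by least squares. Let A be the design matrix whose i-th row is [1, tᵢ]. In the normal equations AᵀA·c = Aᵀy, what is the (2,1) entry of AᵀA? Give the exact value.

Row 2 ↔ basis t, column 1 ↔ basis 1, so (AᵀA)_{2,1} = Σᵢ t = (-2)·(1) + (-1)·(1) + (4)·(1) + (7)·(1) = 8.

8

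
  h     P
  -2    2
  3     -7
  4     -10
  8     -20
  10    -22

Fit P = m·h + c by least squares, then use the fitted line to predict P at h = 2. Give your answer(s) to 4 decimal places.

P̂ = -5.9495

Forming AᵀA = [[193, 23]; [23, 5]] and AᵀP = [-445, -57]ᵀ gives AᵀA·[m, c]ᵀ = AᵀP.
Eliminating c: 5·(row 1) − 23·(row 2) gives 436·m = 5·(-445) − 23·(-57) = -914, so m = -457/218.
Then c = ((-57) − 23·(-457/218))/5 = -383/218.
At h = 2: P̂ = (-457/218)·(2) + (-383/218)·(1) = -1297/218.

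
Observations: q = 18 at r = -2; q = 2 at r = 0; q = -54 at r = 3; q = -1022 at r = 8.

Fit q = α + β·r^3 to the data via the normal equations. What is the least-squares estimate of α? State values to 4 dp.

α = 1.3541

Entries of AᵀA: Σ1 = 4, Σr^3 = 531, Σr^3·r^3 = 262937.
For Aᵀq: Σq = -1056, Σr^3·q = -524866.
Normal equations: [[4, 531]; [531, 262937]]·[α, β]ᵀ = [-1056, -524866]ᵀ.
Eliminating β: 262937·(row 1) − 531·(row 2) gives 769787·α = 262937·(-1056) − 531·(-524866) = 1042374, so α = 1042374/769787.
Then β = ((-524866) − 531·(1042374/769787))/262937 = -1538728/769787.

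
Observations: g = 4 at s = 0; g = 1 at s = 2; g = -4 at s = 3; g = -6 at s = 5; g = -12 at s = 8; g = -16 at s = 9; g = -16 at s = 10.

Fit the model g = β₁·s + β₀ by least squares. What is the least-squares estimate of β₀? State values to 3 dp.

β₀ = 3.943

The normal system XᵀX·[β₁, β₀]ᵀ = Xᵀg is [[283, 37]; [37, 7]]·[β₁, β₀]ᵀ = [-440, -49]ᵀ.
Determinant 283·7 − 37² = 612.
β₁ = ((-440)·7 − 37·(-49))/612 = -1267/612; β₀ = (283·(-49) − 37·(-440))/612 = 2413/612.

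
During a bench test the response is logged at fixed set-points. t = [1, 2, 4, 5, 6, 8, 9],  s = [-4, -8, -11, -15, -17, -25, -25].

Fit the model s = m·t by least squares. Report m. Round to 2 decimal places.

Forming MᵀM = [[227]] and Mᵀs = [-666]ᵀ gives MᵀM·[m]ᵀ = Mᵀs.
m = (-666)/227 = -2.93392.

m = -2.93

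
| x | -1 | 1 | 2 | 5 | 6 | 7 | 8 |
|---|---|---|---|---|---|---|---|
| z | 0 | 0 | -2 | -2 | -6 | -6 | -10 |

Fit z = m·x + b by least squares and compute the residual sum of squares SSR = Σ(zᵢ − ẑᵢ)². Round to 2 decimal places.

From the data, Σx·x = 180, Σx = 28, Σ1 = 7.
Moment sums: Σx·z = -172, Σz = -26.
Normal equations: [[180, 28]; [28, 7]]·[m, b]ᵀ = [-172, -26]ᵀ.
Determinant 180·7 − 28² = 476.
m = ((-172)·7 − 28·(-26))/476 = -1; b = (180·(-26) − 28·(-172))/476 = 2/7.
Residuals: -9/7, 5/7, -2/7, 19/7, -2/7, 5/7, -16/7; SSR = 108/7.

SSR = 15.43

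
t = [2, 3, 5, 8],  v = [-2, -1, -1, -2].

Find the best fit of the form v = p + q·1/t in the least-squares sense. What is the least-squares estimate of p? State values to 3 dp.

Entries of MᵀM: Σ1 = 4, Σ1/t = 139/120, Σ1/t·1/t = 6001/14400.
Moment sums: Σv = -6, Σ1/t·v = -107/60.
MᵀM·[p, q]ᵀ = Mᵀv becomes [[4, 139/120]; [139/120, 6001/14400]]·[p, q]ᵀ = [-6, -107/60]ᵀ.
Δ = 4·(6001/14400) − (139/120)² = 1561/4800.
p = ((-6)·(6001/14400) − (139/120)·(-107/60))/(1561/4800) = -6260/4683; q = (4·(-107/60) − (139/120)·(-6))/(1561/4800) = -880/1561.

p = -1.337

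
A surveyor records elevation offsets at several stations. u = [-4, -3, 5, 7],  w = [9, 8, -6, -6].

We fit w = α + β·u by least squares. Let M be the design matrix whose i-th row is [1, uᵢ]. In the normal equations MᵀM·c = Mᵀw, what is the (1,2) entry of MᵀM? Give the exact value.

5

Row 1 ↔ basis 1, column 2 ↔ basis u, so (MᵀM)_{1,2} = Σᵢ u = (1)·(-4) + (1)·(-3) + (1)·(5) + (1)·(7) = 5.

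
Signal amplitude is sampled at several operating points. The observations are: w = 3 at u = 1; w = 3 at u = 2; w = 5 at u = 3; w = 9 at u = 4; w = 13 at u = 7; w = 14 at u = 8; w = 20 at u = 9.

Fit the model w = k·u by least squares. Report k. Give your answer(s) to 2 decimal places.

k = 1.98

Normal-equation sums: Σu·u = 224.
And Σu·w = 443.
Hence k = 443 / 224 ≈ 1.97768.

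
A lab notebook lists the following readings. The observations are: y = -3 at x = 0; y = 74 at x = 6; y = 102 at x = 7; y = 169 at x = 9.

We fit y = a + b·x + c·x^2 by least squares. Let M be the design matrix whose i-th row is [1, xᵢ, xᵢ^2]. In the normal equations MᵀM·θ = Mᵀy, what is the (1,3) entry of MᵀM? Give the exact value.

166

Row 1 ↔ basis 1, column 3 ↔ basis x^2, so (MᵀM)_{1,3} = Σᵢ x^2 = (1)·(0) + (1)·(36) + (1)·(49) + (1)·(81) = 166.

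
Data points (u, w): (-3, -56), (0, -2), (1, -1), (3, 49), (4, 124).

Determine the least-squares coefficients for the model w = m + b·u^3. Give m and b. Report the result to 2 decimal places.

Setting ∂/∂m … = 0 gives: 5·m + 65·b = 114;  65·m + 5555·b = 10770.
Determinant 5·5555 − 65² = 23550.
m = (114·5555 − 65·10770)/23550 = -2226/785; b = (5·10770 − 65·114)/23550 = 1548/785.

m = -2.84, b = 1.97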